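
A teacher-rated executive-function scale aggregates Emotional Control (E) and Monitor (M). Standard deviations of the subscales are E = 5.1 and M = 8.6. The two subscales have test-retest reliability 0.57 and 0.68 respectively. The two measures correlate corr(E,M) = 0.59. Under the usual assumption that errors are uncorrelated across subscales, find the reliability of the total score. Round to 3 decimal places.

Var(E+M) = 5.1² + 8.6² + 2·[5.1·8.6·0.59] = 99.97 + 51.7548 = 151.725.
Because errors are independent across components, Cov(Tᵢ,Tⱼ) = Cov(Xᵢ,Xⱼ); the off-diagonal part of the true-score variance is the same as above.
True-score variance = [5.1²·0.57 + 8.6²·0.68] + 51.7548 = 65.1185 + 51.7548 = 116.873.
Reliability = 116.873 / 151.725 = 0.770.

0.770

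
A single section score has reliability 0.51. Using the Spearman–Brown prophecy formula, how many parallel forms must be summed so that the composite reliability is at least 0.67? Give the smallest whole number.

2

k ≥ ρ*(1−ρ₁)/(ρ₁(1−ρ*)) = 0.67·0.49 / (0.51·0.33) = 1.951.
Smallest integer k = 2.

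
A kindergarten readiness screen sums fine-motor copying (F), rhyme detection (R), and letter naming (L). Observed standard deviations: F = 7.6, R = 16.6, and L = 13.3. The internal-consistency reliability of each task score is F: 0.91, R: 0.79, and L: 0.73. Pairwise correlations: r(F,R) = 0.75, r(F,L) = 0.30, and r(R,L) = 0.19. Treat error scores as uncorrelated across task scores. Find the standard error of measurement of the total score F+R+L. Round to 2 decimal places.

Var(total) = 510.21 + 333.784 = 843.994.
True-score variance = 399.384 + 333.784 = 733.168, so reliability = 0.8687.
Error variance = 843.994 − 733.168 = 110.826; SEM = √110.826 = 10.53.

10.53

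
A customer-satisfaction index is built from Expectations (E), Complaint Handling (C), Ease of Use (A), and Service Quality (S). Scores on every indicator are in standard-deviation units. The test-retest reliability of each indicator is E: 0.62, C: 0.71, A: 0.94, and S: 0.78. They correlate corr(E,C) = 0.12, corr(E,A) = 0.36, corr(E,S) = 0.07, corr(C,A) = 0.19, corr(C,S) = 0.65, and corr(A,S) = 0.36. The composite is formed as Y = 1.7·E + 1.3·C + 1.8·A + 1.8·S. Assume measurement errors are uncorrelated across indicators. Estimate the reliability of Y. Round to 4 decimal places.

Var(Y) = 1.7² + 1.3² + 1.8² + 1.8² + 2·[2.21·0.12 + 3.06·0.36 + 3.06·0.07 + 2.34·0.19 + 2.34·0.65 + 3.24·0.36] = 11.06 + 9.426 = 20.486.
Because errors are independent across components, Cov(Tᵢ,Tⱼ) = Cov(Xᵢ,Xⱼ); the off-diagonal part of the true-score variance is the same as above.
True-score variance = [1.7²·0.62 + 1.3²·0.71 + 1.8²·0.94 + 1.8²·0.78] + 9.426 = 8.5645 + 9.426 = 17.9905.
Reliability = 17.9905 / 20.486 = 0.8782.

0.8782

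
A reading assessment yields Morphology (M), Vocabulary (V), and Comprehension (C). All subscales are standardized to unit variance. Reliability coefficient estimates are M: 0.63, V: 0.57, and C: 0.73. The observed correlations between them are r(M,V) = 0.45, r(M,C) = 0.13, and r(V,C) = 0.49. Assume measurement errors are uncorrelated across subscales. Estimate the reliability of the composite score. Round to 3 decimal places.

0.792

Var(M+V+C) = 3 + 2·[0.45 + 0.13 + 0.49] = 3 + 2.14 = 5.14.
With uncorrelated errors the cross-covariances are all true-score covariance, so they carry over unchanged; only the diagonal terms shrink to ρᵢσᵢ².
True-score variance = [0.63 + 0.57 + 0.73] + 2.14 = 1.93 + 2.14 = 4.07.
Reliability = 4.07 / 5.14 = 0.792.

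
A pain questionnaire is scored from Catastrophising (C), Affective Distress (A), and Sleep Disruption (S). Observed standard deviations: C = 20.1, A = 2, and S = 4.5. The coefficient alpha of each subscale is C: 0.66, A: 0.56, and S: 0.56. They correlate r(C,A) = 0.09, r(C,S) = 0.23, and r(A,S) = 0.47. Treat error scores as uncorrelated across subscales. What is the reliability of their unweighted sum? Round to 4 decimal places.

Var(C+A+S) = 20.1² + 2² + 4.5² + 2·[20.1·2·0.09 + 20.1·4.5·0.23 + 2·4.5·0.47] = 428.26 + 57.303 = 485.563.
Because errors are independent across components, Cov(Tᵢ,Tⱼ) = Cov(Xᵢ,Xⱼ); the off-diagonal part of the true-score variance is the same as above.
True-score variance = [20.1²·0.66 + 2²·0.56 + 4.5²·0.56] + 57.303 = 280.227 + 57.303 = 337.53.
Reliability = 337.53 / 485.563 = 0.6951.

0.6951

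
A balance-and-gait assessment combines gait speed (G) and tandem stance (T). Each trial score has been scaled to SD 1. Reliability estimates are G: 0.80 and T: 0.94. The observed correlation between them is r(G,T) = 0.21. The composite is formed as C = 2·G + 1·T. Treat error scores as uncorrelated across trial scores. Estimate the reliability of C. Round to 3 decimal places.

Var(C) = 2² + 1 + 2·[2·0.21] = 5 + 0.84 = 5.84.
With uncorrelated errors the cross-covariances are all true-score covariance, so they carry over unchanged; only the diagonal terms shrink to ρᵢσᵢ².
True-score variance = [2²·0.80 + 0.94] + 0.84 = 4.14 + 0.84 = 4.98.
Reliability = 4.98 / 5.84 = 0.853.

0.853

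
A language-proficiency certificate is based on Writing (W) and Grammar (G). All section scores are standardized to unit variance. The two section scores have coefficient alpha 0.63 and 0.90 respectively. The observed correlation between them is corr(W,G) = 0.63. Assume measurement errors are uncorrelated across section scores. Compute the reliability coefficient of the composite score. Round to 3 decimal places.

0.856

Var(W+G) = 2 + 2·[0.63] = 2 + 1.26 = 3.26.
With uncorrelated errors the cross-covariances are all true-score covariance, so they carry over unchanged; only the diagonal terms shrink to ρᵢσᵢ².
True-score variance = [0.63 + 0.90] + 1.26 = 1.53 + 1.26 = 2.79.
Reliability = 2.79 / 3.26 = 0.856.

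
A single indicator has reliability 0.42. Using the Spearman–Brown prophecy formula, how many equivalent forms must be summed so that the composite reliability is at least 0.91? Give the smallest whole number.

k ≥ ρ*(1−ρ₁)/(ρ₁(1−ρ*)) = 0.91·0.58 / (0.42·0.09) = 13.963.
Smallest integer k = 14.

14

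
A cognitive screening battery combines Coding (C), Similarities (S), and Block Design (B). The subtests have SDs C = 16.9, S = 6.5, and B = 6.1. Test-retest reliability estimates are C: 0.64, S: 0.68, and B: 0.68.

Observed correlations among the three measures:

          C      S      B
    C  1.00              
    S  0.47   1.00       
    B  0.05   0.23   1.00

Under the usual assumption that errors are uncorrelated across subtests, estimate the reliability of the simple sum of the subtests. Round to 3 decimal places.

Var(C+S+B) = 16.9² + 6.5² + 6.1² + 2·[16.9·6.5·0.47 + 16.9·6.1·0.05 + 6.5·6.1·0.23] = 365.07 + 131.807 = 496.877.
Under uncorrelated errors the observed covariances equal the true-score covariances, so only the own-variance terms attenuate.
True-score variance = [16.9²·0.64 + 6.5²·0.68 + 6.1²·0.68] + 131.807 = 236.823 + 131.807 = 368.63.
Reliability = 368.63 / 496.877 = 0.742.

0.742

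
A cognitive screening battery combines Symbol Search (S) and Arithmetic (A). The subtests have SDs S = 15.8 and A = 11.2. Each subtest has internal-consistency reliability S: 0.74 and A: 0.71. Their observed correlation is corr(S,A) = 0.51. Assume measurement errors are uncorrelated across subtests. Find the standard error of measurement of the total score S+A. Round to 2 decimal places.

10.06

Var(total) = 375.08 + 180.499 = 555.579.
True-score variance = 273.796 + 180.499 = 454.295, so reliability = 0.8177.
Error variance = 555.579 − 454.295 = 101.284; SEM = √101.284 = 10.06.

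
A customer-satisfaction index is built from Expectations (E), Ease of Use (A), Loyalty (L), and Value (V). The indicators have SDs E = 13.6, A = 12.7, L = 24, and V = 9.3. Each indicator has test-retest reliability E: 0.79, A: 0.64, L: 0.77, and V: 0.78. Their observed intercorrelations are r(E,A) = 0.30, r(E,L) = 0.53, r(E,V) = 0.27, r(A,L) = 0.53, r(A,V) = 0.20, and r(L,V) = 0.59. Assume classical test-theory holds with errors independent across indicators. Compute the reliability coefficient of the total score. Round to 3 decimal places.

Var(E+A+L+V) = 13.6² + 12.7² + 24² + 9.3² + 2·[13.6·12.7·0.30 + 13.6·24·0.53 + 13.6·9.3·0.27 + 12.7·24·0.53 + 12.7·9.3·0.20 + 24·9.3·0.59] = 1008.74 + 1151.62 = 2160.36.
Because errors are independent across components, Cov(Tᵢ,Tⱼ) = Cov(Xᵢ,Xⱼ); the off-diagonal part of the true-score variance is the same as above.
True-score variance = [13.6²·0.79 + 12.7²·0.64 + 24²·0.77 + 9.3²·0.78] + 1151.62 = 760.326 + 1151.62 = 1911.95.
Reliability = 1911.95 / 2160.36 = 0.885.

0.885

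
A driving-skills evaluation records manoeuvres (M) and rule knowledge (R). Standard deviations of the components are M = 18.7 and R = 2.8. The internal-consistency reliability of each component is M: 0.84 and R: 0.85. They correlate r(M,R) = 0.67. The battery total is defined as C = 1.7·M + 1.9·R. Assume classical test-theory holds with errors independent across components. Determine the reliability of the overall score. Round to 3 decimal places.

0.869

Var(C) = 1.7²·18.7² + 1.9²·2.8² + 2·[3.23·18.7·2.8·0.67] = 1038.91 + 226.625 = 1265.53.
Because errors are independent across components, Cov(Tᵢ,Tⱼ) = Cov(Xᵢ,Xⱼ); the off-diagonal part of the true-score variance is the same as above.
True-score variance = [1.7²·18.7²·0.84 + 1.9²·2.8²·0.85] + 226.625 = 872.964 + 226.625 = 1099.59.
Reliability = 1099.59 / 1265.53 = 0.869.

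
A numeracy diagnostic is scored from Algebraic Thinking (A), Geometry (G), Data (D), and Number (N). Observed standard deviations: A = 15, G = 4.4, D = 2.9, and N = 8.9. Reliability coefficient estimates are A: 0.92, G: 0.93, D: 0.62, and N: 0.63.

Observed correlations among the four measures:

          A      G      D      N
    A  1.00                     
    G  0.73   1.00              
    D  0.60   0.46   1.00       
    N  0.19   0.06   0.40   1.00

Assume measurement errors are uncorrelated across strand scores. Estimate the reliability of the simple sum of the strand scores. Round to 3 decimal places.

Var(A+G+D+N) = 15² + 4.4² + 2.9² + 8.9² + 2·[15·4.4·0.73 + 15·2.9·0.60 + 15·8.9·0.19 + 4.4·2.9·0.46 + 4.4·8.9·0.06 + 2.9·8.9·0.40] = 331.98 + 236.376 = 568.356.
Because errors are independent across components, Cov(Tᵢ,Tⱼ) = Cov(Xᵢ,Xⱼ); the off-diagonal part of the true-score variance is the same as above.
True-score variance = [15²·0.92 + 4.4²·0.93 + 2.9²·0.62 + 8.9²·0.63] + 236.376 = 280.121 + 236.376 = 516.498.
Reliability = 516.498 / 568.356 = 0.909.

0.909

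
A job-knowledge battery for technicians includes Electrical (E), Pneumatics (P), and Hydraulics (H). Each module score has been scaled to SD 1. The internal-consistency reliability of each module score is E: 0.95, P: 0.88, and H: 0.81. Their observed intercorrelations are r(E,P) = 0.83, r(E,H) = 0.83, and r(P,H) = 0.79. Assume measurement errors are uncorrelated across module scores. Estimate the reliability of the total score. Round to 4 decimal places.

Var(E+P+H) = 3 + 2·[0.83 + 0.83 + 0.79] = 3 + 4.9 = 7.9.
Because errors are independent across components, Cov(Tᵢ,Tⱼ) = Cov(Xᵢ,Xⱼ); the off-diagonal part of the true-score variance is the same as above.
True-score variance = [0.95 + 0.88 + 0.81] + 4.9 = 2.64 + 4.9 = 7.54.
Reliability = 7.54 / 7.9 = 0.9544.

0.9544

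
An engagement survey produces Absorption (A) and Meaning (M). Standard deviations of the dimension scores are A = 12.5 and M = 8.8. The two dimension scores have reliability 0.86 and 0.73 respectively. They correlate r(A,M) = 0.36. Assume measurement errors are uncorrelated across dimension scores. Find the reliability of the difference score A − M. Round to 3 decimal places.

0.723

Var(A−M) = 12.5² + 8.8² − 2·12.5·8.8·0.36 = 233.69 − 79.2 = 154.49.
Under uncorrelated errors the observed covariances equal the true-score covariances, so only the own-variance terms attenuate.
True-score variance = [12.5²·0.86 + 8.8²·0.73] − 79.2 = 190.906 − 79.2 = 111.706.
Reliability = 111.706 / 154.49 = 0.723.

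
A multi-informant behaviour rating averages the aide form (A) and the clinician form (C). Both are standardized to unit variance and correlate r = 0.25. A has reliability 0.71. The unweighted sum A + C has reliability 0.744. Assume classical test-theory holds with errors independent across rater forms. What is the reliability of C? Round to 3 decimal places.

Var(A+C) = 2 + 2·0.25 = 2.500.
True-score variance = ρ_A + ρ_C + 2·0.25, so 0.744 = (0.71 + ρ_C + 0.50) / 2.500.
ρ_C = 0.744·2.500 − 0.71 − 0.50 = 0.650.

0.650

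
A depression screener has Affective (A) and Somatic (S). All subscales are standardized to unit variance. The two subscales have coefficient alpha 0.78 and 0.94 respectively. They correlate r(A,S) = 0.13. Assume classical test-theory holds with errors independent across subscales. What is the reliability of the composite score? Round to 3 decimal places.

0.876

Var(A+S) = 2 + 2·[0.13] = 2 + 0.26 = 2.26.
Under uncorrelated errors the observed covariances equal the true-score covariances, so only the own-variance terms attenuate.
True-score variance = [0.78 + 0.94] + 0.26 = 1.72 + 0.26 = 1.98.
Reliability = 1.98 / 2.26 = 0.876.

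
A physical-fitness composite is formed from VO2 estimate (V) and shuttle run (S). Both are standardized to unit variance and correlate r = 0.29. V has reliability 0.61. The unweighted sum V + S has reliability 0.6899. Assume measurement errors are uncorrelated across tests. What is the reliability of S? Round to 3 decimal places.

0.590

Var(V+S) = 2 + 2·0.29 = 2.580.
True-score variance = ρ_V + ρ_S + 2·0.29, so 0.6899 = (0.61 + ρ_S + 0.58) / 2.580.
ρ_S = 0.6899·2.580 − 0.61 − 0.58 = 0.590.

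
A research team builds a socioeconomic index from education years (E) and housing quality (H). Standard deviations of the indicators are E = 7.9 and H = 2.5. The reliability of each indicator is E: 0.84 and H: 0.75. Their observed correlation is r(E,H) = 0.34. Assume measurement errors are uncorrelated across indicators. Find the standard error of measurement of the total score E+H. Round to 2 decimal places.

3.40

Var(total) = 68.66 + 13.43 = 82.09.
True-score variance = 57.1119 + 13.43 = 70.5419, so reliability = 0.8593.
Error variance = 82.09 − 70.5419 = 11.5481; SEM = √11.5481 = 3.40.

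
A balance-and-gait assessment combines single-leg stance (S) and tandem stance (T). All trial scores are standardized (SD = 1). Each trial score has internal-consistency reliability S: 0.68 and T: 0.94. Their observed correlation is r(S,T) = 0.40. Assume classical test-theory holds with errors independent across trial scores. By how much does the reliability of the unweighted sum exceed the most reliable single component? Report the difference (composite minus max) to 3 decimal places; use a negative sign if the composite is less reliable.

-0.076

Var(sum) = 2 + 0.8 = 2.8; true-score variance = 1.62 + 0.8 = 2.42; composite reliability = 0.8643.
Max component reliability = 0.9400.
Difference = 0.8643 − 0.9400 = -0.076.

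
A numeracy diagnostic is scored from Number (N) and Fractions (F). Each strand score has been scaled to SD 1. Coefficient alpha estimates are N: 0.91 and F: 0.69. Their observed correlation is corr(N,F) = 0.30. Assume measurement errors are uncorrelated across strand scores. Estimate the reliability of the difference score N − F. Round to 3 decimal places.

0.714

Var(N−F) = 1 + 1 − 2·0.30 = 2 − 0.6 = 1.4.
With uncorrelated errors the cross-covariances are all true-score covariance, so they carry over unchanged; only the diagonal terms shrink to ρᵢσᵢ².
True-score variance = [0.91 + 0.69] − 0.6 = 1.6 − 0.6 = 1.
Reliability = 1 / 1.4 = 0.714.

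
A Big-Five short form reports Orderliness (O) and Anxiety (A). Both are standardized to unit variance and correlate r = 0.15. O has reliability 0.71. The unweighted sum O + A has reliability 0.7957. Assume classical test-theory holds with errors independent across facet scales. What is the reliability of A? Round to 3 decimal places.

0.820

Var(O+A) = 2 + 2·0.15 = 2.300.
True-score variance = ρ_O + ρ_A + 2·0.15, so 0.7957 = (0.71 + ρ_A + 0.30) / 2.300.
ρ_A = 0.7957·2.300 − 0.71 − 0.30 = 0.820.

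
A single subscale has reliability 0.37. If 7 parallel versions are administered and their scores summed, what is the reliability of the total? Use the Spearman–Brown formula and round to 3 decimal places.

ρ_k = kρ / (1 + (k−1)ρ) = 7·0.37 / (1 + 6·0.37) = 2.590 / 3.220 = 0.804.

0.804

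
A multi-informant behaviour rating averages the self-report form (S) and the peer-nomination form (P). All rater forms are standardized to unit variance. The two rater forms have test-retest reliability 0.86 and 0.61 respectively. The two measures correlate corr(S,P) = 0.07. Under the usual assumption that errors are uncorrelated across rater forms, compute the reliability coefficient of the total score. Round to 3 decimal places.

Var(S+P) = 2 + 2·[0.07] = 2 + 0.14 = 2.14.
Because errors are independent across components, Cov(Tᵢ,Tⱼ) = Cov(Xᵢ,Xⱼ); the off-diagonal part of the true-score variance is the same as above.
True-score variance = [0.86 + 0.61] + 0.14 = 1.47 + 0.14 = 1.61.
Reliability = 1.61 / 2.14 = 0.752.

0.752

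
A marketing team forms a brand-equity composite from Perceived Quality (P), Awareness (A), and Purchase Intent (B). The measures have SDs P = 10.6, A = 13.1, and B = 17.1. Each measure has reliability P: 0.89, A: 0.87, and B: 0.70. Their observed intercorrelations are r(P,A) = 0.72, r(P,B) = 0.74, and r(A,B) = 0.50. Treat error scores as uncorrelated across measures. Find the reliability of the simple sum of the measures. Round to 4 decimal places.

0.9035

Var(P+A+B) = 10.6² + 13.1² + 17.1² + 2·[10.6·13.1·0.72 + 10.6·17.1·0.74 + 13.1·17.1·0.50] = 576.38 + 692.233 = 1268.61.
With uncorrelated errors the cross-covariances are all true-score covariance, so they carry over unchanged; only the diagonal terms shrink to ρᵢσᵢ².
True-score variance = [10.6²·0.89 + 13.1²·0.87 + 17.1²·0.70] + 692.233 = 453.988 + 692.233 = 1146.22.
Reliability = 1146.22 / 1268.61 = 0.9035.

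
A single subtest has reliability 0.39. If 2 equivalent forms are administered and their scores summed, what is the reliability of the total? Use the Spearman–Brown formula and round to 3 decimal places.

ρ_k = kρ / (1 + (k−1)ρ) = 2·0.39 / (1 + 1·0.39) = 0.780 / 1.390 = 0.561.

0.561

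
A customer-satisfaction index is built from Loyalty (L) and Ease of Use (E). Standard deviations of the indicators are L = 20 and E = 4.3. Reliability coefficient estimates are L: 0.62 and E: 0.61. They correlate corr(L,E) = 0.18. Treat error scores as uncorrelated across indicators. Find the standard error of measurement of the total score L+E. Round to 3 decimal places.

Var(total) = 418.49 + 30.96 = 449.45.
True-score variance = 259.279 + 30.96 = 290.239, so reliability = 0.6458.
Error variance = 449.45 − 290.239 = 159.211; SEM = √159.211 = 12.618.

12.618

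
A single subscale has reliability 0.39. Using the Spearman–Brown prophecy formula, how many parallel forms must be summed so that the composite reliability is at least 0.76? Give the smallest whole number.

5

k ≥ ρ*(1−ρ₁)/(ρ₁(1−ρ*)) = 0.76·0.61 / (0.39·0.24) = 4.953.
Smallest integer k = 5.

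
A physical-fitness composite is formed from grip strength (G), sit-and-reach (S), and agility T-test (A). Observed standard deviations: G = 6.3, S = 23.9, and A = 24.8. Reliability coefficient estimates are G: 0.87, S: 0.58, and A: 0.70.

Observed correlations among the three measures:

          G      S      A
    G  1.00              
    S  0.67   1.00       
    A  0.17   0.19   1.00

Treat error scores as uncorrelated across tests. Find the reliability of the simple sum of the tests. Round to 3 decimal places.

Var(G+S+A) = 6.3² + 23.9² + 24.8² + 2·[6.3·23.9·0.67 + 6.3·24.8·0.17 + 23.9·24.8·0.19] = 1225.94 + 480.119 = 1706.06.
With uncorrelated errors the cross-covariances are all true-score covariance, so they carry over unchanged; only the diagonal terms shrink to ρᵢσᵢ².
True-score variance = [6.3²·0.87 + 23.9²·0.58 + 24.8²·0.70] + 480.119 = 796.36 + 480.119 = 1276.48.
Reliability = 1276.48 / 1706.06 = 0.748.

0.748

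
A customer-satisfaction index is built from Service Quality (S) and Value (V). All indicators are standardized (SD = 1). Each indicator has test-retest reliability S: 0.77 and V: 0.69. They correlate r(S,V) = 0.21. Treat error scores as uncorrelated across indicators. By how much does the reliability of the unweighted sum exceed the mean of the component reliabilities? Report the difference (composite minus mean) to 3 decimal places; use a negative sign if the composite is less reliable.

Var(sum) = 2 + 0.42 = 2.42; true-score variance = 1.46 + 0.42 = 1.88; composite reliability = 0.7769.
Mean component reliability = 0.7300.
Difference = 0.7769 − 0.7300 = 0.047.

0.047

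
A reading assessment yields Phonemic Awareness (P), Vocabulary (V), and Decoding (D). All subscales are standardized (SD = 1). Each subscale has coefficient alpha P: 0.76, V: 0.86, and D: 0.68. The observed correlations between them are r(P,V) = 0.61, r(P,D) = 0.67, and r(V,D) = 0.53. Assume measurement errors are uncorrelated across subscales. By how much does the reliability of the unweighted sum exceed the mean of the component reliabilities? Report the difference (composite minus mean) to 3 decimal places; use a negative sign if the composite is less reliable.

0.128

Var(sum) = 3 + 3.62 = 6.62; true-score variance = 2.3 + 3.62 = 5.92; composite reliability = 0.8943.
Mean component reliability = 0.7667.
Difference = 0.8943 − 0.7667 = 0.128.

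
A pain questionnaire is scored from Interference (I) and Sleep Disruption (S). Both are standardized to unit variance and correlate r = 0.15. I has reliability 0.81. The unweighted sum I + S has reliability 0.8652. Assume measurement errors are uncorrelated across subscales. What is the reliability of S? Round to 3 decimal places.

Var(I+S) = 2 + 2·0.15 = 2.300.
True-score variance = ρ_I + ρ_S + 2·0.15, so 0.8652 = (0.81 + ρ_S + 0.30) / 2.300.
ρ_S = 0.8652·2.300 − 0.81 − 0.30 = 0.880.

0.880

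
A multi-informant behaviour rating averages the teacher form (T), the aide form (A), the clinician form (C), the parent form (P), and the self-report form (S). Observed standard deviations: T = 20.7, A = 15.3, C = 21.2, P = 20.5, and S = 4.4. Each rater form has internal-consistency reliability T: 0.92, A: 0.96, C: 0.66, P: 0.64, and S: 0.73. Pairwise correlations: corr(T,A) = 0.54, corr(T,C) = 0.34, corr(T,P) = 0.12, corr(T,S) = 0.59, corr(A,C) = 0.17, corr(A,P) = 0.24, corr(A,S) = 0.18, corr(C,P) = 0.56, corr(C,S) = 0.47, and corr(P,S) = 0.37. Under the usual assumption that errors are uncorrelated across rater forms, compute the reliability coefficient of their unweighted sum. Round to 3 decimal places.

0.894

Var(T+A+C+P+S) = 20.7² + 15.3² + 21.2² + 20.5² + 4.4² + 2·[20.7·15.3·0.54 + 20.7·21.2·0.34 + 20.7·20.5·0.12 + 20.7·4.4·0.59 + 15.3·21.2·0.17 + 15.3·20.5·0.24 + 15.3·4.4·0.18 + 21.2·20.5·0.56 + 21.2·4.4·0.47 + 20.5·4.4·0.37] = 1551.63 + 1776.03 = 3327.66.
Under uncorrelated errors the observed covariances equal the true-score covariances, so only the own-variance terms attenuate.
True-score variance = [20.7²·0.92 + 15.3²·0.96 + 21.2²·0.66 + 20.5²·0.64 + 4.4²·0.73] + 1776.03 = 1198.66 + 1776.03 = 2974.69.
Reliability = 2974.69 / 3327.66 = 0.894.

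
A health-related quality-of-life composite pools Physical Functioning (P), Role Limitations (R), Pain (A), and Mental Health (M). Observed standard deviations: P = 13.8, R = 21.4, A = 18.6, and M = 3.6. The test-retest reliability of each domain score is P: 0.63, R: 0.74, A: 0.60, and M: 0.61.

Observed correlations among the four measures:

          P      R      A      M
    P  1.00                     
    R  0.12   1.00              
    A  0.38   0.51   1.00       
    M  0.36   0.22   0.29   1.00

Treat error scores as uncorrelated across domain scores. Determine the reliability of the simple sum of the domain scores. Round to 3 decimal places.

Var(P+R+A+M) = 13.8² + 21.4² + 18.6² + 3.6² + 2·[13.8·21.4·0.12 + 13.8·18.6·0.38 + 13.8·3.6·0.36 + 21.4·18.6·0.51 + 21.4·3.6·0.22 + 18.6·3.6·0.29] = 1007.32 + 780.458 = 1787.78.
Because errors are independent across components, Cov(Tᵢ,Tⱼ) = Cov(Xᵢ,Xⱼ); the off-diagonal part of the true-score variance is the same as above.
True-score variance = [13.8²·0.63 + 21.4²·0.74 + 18.6²·0.60 + 3.6²·0.61] + 780.458 = 674.349 + 780.458 = 1454.81.
Reliability = 1454.81 / 1787.78 = 0.814.

0.814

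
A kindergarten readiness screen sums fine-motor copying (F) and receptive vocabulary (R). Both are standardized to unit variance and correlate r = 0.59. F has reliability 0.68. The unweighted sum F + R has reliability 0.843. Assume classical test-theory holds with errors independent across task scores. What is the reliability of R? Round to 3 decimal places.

0.821

Var(F+R) = 2 + 2·0.59 = 3.180.
True-score variance = ρ_F + ρ_R + 2·0.59, so 0.843 = (0.68 + ρ_R + 1.18) / 3.180.
ρ_R = 0.843·3.180 − 0.68 − 1.18 = 0.821.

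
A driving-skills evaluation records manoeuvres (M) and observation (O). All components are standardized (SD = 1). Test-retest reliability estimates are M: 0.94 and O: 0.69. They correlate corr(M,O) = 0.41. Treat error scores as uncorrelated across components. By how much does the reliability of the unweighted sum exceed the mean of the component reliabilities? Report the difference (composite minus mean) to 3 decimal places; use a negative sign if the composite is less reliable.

Var(sum) = 2 + 0.82 = 2.82; true-score variance = 1.63 + 0.82 = 2.45; composite reliability = 0.8688.
Mean component reliability = 0.8150.
Difference = 0.8688 − 0.8150 = 0.054.

0.054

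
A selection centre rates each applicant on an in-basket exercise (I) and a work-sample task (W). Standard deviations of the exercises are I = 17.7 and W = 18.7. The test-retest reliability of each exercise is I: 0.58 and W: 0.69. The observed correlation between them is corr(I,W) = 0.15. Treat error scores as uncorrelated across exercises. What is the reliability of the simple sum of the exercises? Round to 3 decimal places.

0.685

Var(I+W) = 17.7² + 18.7² + 2·[17.7·18.7·0.15] = 662.98 + 99.297 = 762.277.
Because errors are independent across components, Cov(Tᵢ,Tⱼ) = Cov(Xᵢ,Xⱼ); the off-diagonal part of the true-score variance is the same as above.
True-score variance = [17.7²·0.58 + 18.7²·0.69] + 99.297 = 422.994 + 99.297 = 522.291.
Reliability = 522.291 / 762.277 = 0.685.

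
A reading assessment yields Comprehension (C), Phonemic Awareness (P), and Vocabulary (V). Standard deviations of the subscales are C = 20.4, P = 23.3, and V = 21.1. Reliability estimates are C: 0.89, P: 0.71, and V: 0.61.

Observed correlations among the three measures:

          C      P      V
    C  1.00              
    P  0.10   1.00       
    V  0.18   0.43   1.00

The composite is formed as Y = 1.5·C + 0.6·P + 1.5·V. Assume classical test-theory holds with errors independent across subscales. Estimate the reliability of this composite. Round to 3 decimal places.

Var(Y) = 1.5²·20.4² + 0.6²·23.3² + 1.5²·21.1² + 2·[0.9·20.4·23.3·0.10 + 2.25·20.4·21.1·0.18 + 0.9·23.3·21.1·0.43] = 2133.52 + 814.736 = 2948.26.
With uncorrelated errors the cross-covariances are all true-score covariance, so they carry over unchanged; only the diagonal terms shrink to ρᵢσᵢ².
True-score variance = [1.5²·20.4²·0.89 + 0.6²·23.3²·0.71 + 1.5²·21.1²·0.61] + 814.736 = 1583.17 + 814.736 = 2397.91.
Reliability = 2397.91 / 2948.26 = 0.813.

0.813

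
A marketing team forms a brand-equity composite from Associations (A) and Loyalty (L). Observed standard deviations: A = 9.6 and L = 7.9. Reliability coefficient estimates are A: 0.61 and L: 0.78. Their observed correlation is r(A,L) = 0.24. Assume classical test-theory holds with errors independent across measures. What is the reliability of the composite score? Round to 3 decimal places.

Var(A+L) = 9.6² + 7.9² + 2·[9.6·7.9·0.24] = 154.57 + 36.4032 = 190.973.
Because errors are independent across components, Cov(Tᵢ,Tⱼ) = Cov(Xᵢ,Xⱼ); the off-diagonal part of the true-score variance is the same as above.
True-score variance = [9.6²·0.61 + 7.9²·0.78] + 36.4032 = 104.897 + 36.4032 = 141.301.
Reliability = 141.301 / 190.973 = 0.740.

0.740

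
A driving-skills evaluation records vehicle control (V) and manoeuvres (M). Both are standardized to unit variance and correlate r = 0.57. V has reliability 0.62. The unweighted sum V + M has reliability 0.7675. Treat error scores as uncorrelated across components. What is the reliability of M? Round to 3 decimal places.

Var(V+M) = 2 + 2·0.57 = 3.140.
True-score variance = ρ_V + ρ_M + 2·0.57, so 0.7675 = (0.62 + ρ_M + 1.14) / 3.140.
ρ_M = 0.7675·3.140 − 0.62 − 1.14 = 0.650.

0.650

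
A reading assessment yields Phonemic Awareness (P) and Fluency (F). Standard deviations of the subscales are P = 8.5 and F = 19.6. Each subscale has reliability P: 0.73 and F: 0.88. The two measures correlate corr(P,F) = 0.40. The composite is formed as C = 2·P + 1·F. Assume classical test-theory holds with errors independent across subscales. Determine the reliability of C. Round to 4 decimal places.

0.8679

Var(C) = 2²·8.5² + 19.6² + 2·[2·8.5·19.6·0.40] = 673.16 + 266.56 = 939.72.
Under uncorrelated errors the observed covariances equal the true-score covariances, so only the own-variance terms attenuate.
True-score variance = [2²·8.5²·0.73 + 19.6²·0.88] + 266.56 = 549.031 + 266.56 = 815.591.
Reliability = 815.591 / 939.72 = 0.8679.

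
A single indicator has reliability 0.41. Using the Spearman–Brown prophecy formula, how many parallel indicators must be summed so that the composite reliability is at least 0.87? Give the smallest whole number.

k ≥ ρ*(1−ρ₁)/(ρ₁(1−ρ*)) = 0.87·0.59 / (0.41·0.13) = 9.630.
Smallest integer k = 10.

10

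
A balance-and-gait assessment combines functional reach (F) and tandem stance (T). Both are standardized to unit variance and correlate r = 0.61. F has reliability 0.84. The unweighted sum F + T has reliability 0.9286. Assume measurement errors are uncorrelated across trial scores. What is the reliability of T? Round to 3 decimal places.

0.930

Var(F+T) = 2 + 2·0.61 = 3.220.
True-score variance = ρ_F + ρ_T + 2·0.61, so 0.9286 = (0.84 + ρ_T + 1.22) / 3.220.
ρ_T = 0.9286·3.220 − 0.84 − 1.22 = 0.930.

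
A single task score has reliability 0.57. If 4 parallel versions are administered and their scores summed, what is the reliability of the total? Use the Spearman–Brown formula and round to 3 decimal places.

0.841

ρ_k = kρ / (1 + (k−1)ρ) = 4·0.57 / (1 + 3·0.57) = 2.280 / 2.710 = 0.841.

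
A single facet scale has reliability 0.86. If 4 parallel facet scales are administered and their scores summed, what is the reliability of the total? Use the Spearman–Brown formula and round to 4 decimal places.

ρ_k = kρ / (1 + (k−1)ρ) = 4·0.86 / (1 + 3·0.86) = 3.440 / 3.580 = 0.9609.

0.9609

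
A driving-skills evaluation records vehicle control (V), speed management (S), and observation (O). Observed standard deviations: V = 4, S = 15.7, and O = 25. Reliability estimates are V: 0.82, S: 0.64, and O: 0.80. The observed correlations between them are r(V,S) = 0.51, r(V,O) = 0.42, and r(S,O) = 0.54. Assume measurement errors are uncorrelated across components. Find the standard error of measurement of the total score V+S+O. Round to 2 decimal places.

14.72

Var(total) = 887.49 + 571.956 = 1459.45.
True-score variance = 670.874 + 571.956 = 1242.83, so reliability = 0.8516.
Error variance = 1459.45 − 1242.83 = 216.616; SEM = √216.616 = 14.72.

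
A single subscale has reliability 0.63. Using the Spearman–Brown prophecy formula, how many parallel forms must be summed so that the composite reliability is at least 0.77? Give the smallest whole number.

2

k ≥ ρ*(1−ρ₁)/(ρ₁(1−ρ*)) = 0.77·0.37 / (0.63·0.23) = 1.966.
Smallest integer k = 2.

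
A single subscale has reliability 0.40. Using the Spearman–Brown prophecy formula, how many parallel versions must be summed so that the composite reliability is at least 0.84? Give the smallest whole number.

8

k ≥ ρ*(1−ρ₁)/(ρ₁(1−ρ*)) = 0.84·0.60 / (0.40·0.16) = 7.875.
Smallest integer k = 8.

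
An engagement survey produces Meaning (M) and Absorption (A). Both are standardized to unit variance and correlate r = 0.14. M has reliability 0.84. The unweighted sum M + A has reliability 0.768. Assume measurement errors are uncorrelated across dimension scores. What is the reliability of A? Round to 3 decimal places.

Var(M+A) = 2 + 2·0.14 = 2.280.
True-score variance = ρ_M + ρ_A + 2·0.14, so 0.768 = (0.84 + ρ_A + 0.28) / 2.280.
ρ_A = 0.768·2.280 − 0.84 − 0.28 = 0.631.

0.631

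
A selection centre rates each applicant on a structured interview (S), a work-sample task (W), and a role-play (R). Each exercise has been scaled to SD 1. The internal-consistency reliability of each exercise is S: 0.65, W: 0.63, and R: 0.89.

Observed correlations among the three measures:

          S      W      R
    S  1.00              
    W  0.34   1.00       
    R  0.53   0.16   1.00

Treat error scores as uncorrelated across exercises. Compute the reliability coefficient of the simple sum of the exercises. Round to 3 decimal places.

0.836

Var(S+W+R) = 3 + 2·[0.34 + 0.53 + 0.16] = 3 + 2.06 = 5.06.
With uncorrelated errors the cross-covariances are all true-score covariance, so they carry over unchanged; only the diagonal terms shrink to ρᵢσᵢ².
True-score variance = [0.65 + 0.63 + 0.89] + 2.06 = 2.17 + 2.06 = 4.23.
Reliability = 4.23 / 5.06 = 0.836.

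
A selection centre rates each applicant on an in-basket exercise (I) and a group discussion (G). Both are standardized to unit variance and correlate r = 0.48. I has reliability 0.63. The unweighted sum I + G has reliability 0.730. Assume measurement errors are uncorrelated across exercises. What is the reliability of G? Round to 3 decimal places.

0.571

Var(I+G) = 2 + 2·0.48 = 2.960.
True-score variance = ρ_I + ρ_G + 2·0.48, so 0.730 = (0.63 + ρ_G + 0.96) / 2.960.
ρ_G = 0.730·2.960 − 0.63 − 0.96 = 0.571.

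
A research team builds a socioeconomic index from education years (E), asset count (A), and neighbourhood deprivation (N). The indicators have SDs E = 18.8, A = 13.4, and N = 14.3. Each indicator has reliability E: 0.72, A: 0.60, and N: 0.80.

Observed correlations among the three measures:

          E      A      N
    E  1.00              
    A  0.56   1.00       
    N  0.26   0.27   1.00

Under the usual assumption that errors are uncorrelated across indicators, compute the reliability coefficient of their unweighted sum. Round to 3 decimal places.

0.832

Var(E+A+N) = 18.8² + 13.4² + 14.3² + 2·[18.8·13.4·0.56 + 18.8·14.3·0.26 + 13.4·14.3·0.27] = 737.49 + 525.422 = 1262.91.
Because errors are independent across components, Cov(Tᵢ,Tⱼ) = Cov(Xᵢ,Xⱼ); the off-diagonal part of the true-score variance is the same as above.
True-score variance = [18.8²·0.72 + 13.4²·0.60 + 14.3²·0.80] + 525.422 = 525.805 + 525.422 = 1051.23.
Reliability = 1051.23 / 1262.91 = 0.832.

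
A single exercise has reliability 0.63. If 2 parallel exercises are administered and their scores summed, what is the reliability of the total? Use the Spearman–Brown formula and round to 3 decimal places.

0.773

ρ_k = kρ / (1 + (k−1)ρ) = 2·0.63 / (1 + 1·0.63) = 1.260 / 1.630 = 0.773.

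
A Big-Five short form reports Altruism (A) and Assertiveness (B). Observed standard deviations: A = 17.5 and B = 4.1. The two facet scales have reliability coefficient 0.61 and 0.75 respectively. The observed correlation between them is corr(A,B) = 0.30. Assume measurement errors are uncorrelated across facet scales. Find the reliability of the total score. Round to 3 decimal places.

0.662

Var(A+B) = 17.5² + 4.1² + 2·[17.5·4.1·0.30] = 323.06 + 43.05 = 366.11.
Under uncorrelated errors the observed covariances equal the true-score covariances, so only the own-variance terms attenuate.
True-score variance = [17.5²·0.61 + 4.1²·0.75] + 43.05 = 199.42 + 43.05 = 242.47.
Reliability = 242.47 / 366.11 = 0.662.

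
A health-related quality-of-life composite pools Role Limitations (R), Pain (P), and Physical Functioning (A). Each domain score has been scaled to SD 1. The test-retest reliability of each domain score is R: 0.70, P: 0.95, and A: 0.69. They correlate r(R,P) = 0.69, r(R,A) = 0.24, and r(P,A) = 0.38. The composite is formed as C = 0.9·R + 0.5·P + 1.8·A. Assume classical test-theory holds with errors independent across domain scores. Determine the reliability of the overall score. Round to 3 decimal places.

0.803

Var(C) = 0.9² + 0.5² + 1.8² + 2·[0.45·0.69 + 1.62·0.24 + 0.9·0.38] = 4.3 + 2.0826 = 6.3826.
With uncorrelated errors the cross-covariances are all true-score covariance, so they carry over unchanged; only the diagonal terms shrink to ρᵢσᵢ².
True-score variance = [0.9²·0.70 + 0.5²·0.95 + 1.8²·0.69] + 2.0826 = 3.0401 + 2.0826 = 5.1227.
Reliability = 5.1227 / 6.3826 = 0.803.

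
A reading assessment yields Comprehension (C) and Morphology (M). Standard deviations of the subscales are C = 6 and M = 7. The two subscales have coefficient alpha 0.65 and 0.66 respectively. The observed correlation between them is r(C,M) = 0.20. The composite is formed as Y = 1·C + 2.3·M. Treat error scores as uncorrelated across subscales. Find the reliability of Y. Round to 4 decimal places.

0.6983

Var(Y) = 6² + 2.3²·7² + 2·[2.3·6·7·0.20] = 295.21 + 38.64 = 333.85.
Because errors are independent across components, Cov(Tᵢ,Tⱼ) = Cov(Xᵢ,Xⱼ); the off-diagonal part of the true-score variance is the same as above.
True-score variance = [6²·0.65 + 2.3²·7²·0.66] + 38.64 = 194.479 + 38.64 = 233.119.
Reliability = 233.119 / 333.85 = 0.6983.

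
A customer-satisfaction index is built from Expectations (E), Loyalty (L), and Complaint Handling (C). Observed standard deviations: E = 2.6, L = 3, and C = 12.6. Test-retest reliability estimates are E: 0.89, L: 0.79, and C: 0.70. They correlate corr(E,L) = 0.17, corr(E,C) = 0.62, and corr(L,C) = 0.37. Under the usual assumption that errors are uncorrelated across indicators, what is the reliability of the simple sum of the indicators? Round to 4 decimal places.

Var(E+L+C) = 2.6² + 3² + 12.6² + 2·[2.6·3·0.17 + 2.6·12.6·0.62 + 3·12.6·0.37] = 174.52 + 71.2464 = 245.766.
Under uncorrelated errors the observed covariances equal the true-score covariances, so only the own-variance terms attenuate.
True-score variance = [2.6²·0.89 + 3²·0.79 + 12.6²·0.70] + 71.2464 = 124.258 + 71.2464 = 195.505.
Reliability = 195.505 / 245.766 = 0.7955.

0.7955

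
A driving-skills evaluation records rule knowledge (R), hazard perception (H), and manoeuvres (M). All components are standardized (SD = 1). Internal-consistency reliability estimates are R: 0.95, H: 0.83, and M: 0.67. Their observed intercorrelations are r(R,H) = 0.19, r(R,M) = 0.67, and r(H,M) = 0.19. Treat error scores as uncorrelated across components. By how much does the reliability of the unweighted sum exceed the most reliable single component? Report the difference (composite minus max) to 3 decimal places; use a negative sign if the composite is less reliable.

Var(sum) = 3 + 2.1 = 5.1; true-score variance = 2.45 + 2.1 = 4.55; composite reliability = 0.8922.
Max component reliability = 0.9500.
Difference = 0.8922 − 0.9500 = -0.058.

-0.058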